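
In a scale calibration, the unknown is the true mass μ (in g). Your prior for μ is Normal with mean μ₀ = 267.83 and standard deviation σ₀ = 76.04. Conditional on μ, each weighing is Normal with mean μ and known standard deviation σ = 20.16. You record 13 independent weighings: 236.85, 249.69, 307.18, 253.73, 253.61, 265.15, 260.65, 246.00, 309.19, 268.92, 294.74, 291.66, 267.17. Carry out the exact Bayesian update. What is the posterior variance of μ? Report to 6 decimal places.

For Normal data with known variance σ², a Normal(μ₀, σ₀²) prior on μ is conjugate. Posterior precision = 1/σ₀² + n/σ²; posterior mean is the precision-weighted average of μ₀ and x̄.
σ₀² = 76.04² = 5782.0816, σ² = 20.16² = 406.4256; σ² + n·σ₀² = 406.4256 + 13·5782.0816 = 75573.4864.
Posterior precision = 1/σ₀² + n/σ² = 1/5782.0816 + 13/406.4256 = (σ² + n·σ₀²)/(σ₀²σ²) = 75573.4864/(5782.0816·406.4256); posterior variance σₙ² = σ₀²σ²/(σ² + n·σ₀²) = 5782.0816·406.4256/75573.4864 = 31.095376.

31.095376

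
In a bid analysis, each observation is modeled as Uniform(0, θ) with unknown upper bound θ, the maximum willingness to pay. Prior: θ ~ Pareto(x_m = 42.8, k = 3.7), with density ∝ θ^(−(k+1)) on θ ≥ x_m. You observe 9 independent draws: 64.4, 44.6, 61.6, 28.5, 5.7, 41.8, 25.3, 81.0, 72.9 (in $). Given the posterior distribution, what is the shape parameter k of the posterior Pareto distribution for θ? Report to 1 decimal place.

A Pareto(scale x_m, shape k) prior on the upper bound θ of Uniform(0, θ) is conjugate: posterior is Pareto(max(x_m, max xᵢ), k + n).
Sample maximum = 81.0; prior scale x_m = 42.8 → posterior scale = max = 81.0.
Posterior shape = 3.7 + 9 = 12.7.
Posterior shape k = 12.7.

12.7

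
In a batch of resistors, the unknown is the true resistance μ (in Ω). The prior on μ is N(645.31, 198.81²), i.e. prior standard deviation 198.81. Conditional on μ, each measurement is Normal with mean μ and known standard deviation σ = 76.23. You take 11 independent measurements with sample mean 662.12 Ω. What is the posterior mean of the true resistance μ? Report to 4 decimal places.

For Normal data with known variance σ², a Normal(μ₀, σ₀²) prior on μ is conjugate. Posterior precision = 1/σ₀² + n/σ²; posterior mean is the precision-weighted average of μ₀ and x̄.
n·x̄ = 11·662.12 = 7283.32.
σ₀² = 198.81² = 39525.4161, σ² = 76.23² = 5811.0129; σ² + n·σ₀² = 5811.0129 + 11·39525.4161 = 440590.59.
Posterior mean = (μ₀/σ₀² + n·x̄/σ²)/(1/σ₀² + n/σ²) = (σ²·μ₀ + σ₀²·n·x̄)/(σ² + n·σ₀²) = (5811.0129·645.31 + 39525.4161·7283.32)/440590.59 = 291626158.323951/440590.59 = 661.8983.

661.8983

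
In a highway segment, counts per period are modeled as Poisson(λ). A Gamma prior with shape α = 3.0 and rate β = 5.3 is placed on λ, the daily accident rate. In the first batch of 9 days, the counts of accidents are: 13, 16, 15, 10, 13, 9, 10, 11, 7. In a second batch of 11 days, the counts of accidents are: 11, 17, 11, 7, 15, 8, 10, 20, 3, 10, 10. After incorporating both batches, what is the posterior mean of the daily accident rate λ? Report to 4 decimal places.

With a Gamma(shape α, rate β) prior, the Poisson likelihood is conjugate: the posterior is Gamma(α + ΣXᵢ, β + n).
Batch 1: sum of counts S = 104 over n = 9 days.
After batch 1: Gamma(α+S, β+n) = Gamma(3.0+104, 5.3+9) = Gamma(107.0, 14.3).
Batch 2: sum of counts S = 122 over n = 11 days.
After batch 2: Gamma(α+S, β+n) = Gamma(107.0+122, 14.3+11) = Gamma(229.0, 25.3).
Posterior mean = α/β = 229.0/25.3 = 9.0514.

9.0514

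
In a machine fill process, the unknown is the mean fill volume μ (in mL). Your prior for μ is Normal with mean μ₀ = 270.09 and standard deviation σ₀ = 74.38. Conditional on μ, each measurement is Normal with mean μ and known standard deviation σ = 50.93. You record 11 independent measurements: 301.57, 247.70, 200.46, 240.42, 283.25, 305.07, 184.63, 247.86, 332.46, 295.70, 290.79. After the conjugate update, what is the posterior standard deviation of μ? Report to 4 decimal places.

15.0388

For Normal data with known variance σ², a Normal(μ₀, σ₀²) prior on μ is conjugate. Posterior precision = 1/σ₀² + n/σ²; posterior mean is the precision-weighted average of μ₀ and x̄.
σ₀² = 74.38² = 5532.3844, σ² = 50.93² = 2593.8649; σ² + n·σ₀² = 2593.8649 + 11·5532.3844 = 63450.0933.
Posterior precision = 1/σ₀² + n/σ² = 1/5532.3844 + 11/2593.8649 = (σ² + n·σ₀²)/(σ₀²σ²) = 63450.0933/(5532.3844·2593.8649); posterior variance σₙ² = σ₀²σ²/(σ² + n·σ₀²) = 5532.3844·2593.8649/63450.0933 = 226.166062.
Posterior SD = √σₙ² = √(5532.3844·2593.8649/63450.0933) = 15.0388.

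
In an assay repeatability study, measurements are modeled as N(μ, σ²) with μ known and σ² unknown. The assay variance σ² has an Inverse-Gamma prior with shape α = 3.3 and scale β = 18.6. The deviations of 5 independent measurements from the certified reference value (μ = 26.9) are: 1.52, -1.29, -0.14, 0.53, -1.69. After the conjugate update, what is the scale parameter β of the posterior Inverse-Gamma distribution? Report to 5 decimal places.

22.16555

With known mean μ and an Inverse-Gamma(α, β) prior on σ², the Normal likelihood is conjugate: posterior is Inv-Gamma(α + n/2, β + Σ(xᵢ−μ)²/2).
Σ(xᵢ−μ)² = (1.52)² + (-1.29)² + (-0.14)² + (0.53)² + (-1.69)² = 7.1311.
Posterior: Inv-Gamma(3.3 + 5/2, 18.6 + 7.1311/2) = Inv-Gamma(5.80, 22.16555).
Posterior β = 22.16555.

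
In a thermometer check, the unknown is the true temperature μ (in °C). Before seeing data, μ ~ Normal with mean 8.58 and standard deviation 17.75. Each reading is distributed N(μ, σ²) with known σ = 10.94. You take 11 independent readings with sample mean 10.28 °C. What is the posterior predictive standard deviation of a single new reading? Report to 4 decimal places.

11.4106

For Normal data with known variance σ², a Normal(μ₀, σ₀²) prior on μ is conjugate. Posterior precision = 1/σ₀² + n/σ²; posterior mean is the precision-weighted average of μ₀ and x̄.
σ₀² = 17.75² = 315.0625, σ² = 10.94² = 119.6836; σ² + n·σ₀² = 119.6836 + 11·315.0625 = 3585.3711.
Posterior precision = 1/σ₀² + n/σ² = 1/315.0625 + 11/119.6836 = (σ² + n·σ₀²)/(σ₀²σ²) = 3585.3711/(315.0625·119.6836); posterior variance σₙ² = σ₀²σ²/(σ² + n·σ₀²) = 315.0625·119.6836/3585.3711 = 10.517130.
Predictive variance for one new observation = σₙ² + σ² = 315.0625·119.6836/3585.3711 + 119.6836 = σ²·(σ₀² + 3585.3711)/3585.3711 = 119.6836·3900.4336/3585.3711 = 130.200730; SD = √(119.6836·3900.4336/3585.3711) = 11.4106.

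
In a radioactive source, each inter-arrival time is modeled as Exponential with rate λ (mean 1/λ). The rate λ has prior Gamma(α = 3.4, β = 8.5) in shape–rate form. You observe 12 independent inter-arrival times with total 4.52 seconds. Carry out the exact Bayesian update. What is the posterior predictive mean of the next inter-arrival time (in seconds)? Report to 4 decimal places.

With a Gamma(shape α, rate β) prior on the exponential rate λ, the posterior after n observations with total T = Σxᵢ is Gamma(α+n, β+T).
Posterior: Gamma(3.4+12, 8.5+4.52) = Gamma(15.4, 13.02).
The predictive distribution for the next observation is Lomax; its mean is β/(α−1) = 13.02/14.4 = 0.9042.

0.9042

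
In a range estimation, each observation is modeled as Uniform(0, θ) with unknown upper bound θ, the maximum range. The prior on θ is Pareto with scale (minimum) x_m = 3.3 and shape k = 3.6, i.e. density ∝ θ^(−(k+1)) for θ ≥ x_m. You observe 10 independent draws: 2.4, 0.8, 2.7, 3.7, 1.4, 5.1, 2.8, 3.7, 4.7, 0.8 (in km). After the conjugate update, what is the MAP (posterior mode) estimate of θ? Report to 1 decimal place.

A Pareto(scale x_m, shape k) prior on the upper bound θ of Uniform(0, θ) is conjugate: posterior is Pareto(max(x_m, max xᵢ), k + n).
Sample maximum = 5.1; prior scale x_m = 3.3 → posterior scale = max = 5.1.
Posterior shape = 3.6 + 10 = 13.6.
The Pareto density is decreasing on [x_m, ∞), so the mode is x_m = 5.1.

5.1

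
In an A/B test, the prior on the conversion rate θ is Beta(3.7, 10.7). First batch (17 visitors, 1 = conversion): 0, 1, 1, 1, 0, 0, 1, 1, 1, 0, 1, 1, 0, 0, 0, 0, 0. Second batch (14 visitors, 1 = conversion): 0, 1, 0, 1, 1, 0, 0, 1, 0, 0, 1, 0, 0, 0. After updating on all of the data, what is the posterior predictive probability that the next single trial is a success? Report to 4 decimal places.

0.3678

The Beta prior is conjugate to a Binomial/Bernoulli likelihood; the update adds successes to α and failures to β.
After batch 1: Beta(3.7+8, 10.7+9) = Beta(11.7, 19.7).
After batch 2: Beta(11.7+5, 19.7+9) = Beta(16.7, 28.7).
For a single future Bernoulli trial, P(success | data) = α/(α+β) = 0.3678.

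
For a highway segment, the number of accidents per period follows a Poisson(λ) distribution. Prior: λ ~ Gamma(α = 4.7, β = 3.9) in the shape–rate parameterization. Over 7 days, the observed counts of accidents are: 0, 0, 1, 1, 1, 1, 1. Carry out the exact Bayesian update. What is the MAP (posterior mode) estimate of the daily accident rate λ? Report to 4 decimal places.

0.7982

With a Gamma(shape α, rate β) prior, the Poisson likelihood is conjugate: the posterior is Gamma(α + ΣXᵢ, β + n).
Sum of counts S = 5 over n = 7 days.
Posterior: Gamma(α+S, β+n) = Gamma(4.7+5, 3.9+7) = Gamma(9.7, 10.9).
Mode of Gamma(α,β) for α≥1 is (α−1)/β = 8.7/10.9 = 0.7982.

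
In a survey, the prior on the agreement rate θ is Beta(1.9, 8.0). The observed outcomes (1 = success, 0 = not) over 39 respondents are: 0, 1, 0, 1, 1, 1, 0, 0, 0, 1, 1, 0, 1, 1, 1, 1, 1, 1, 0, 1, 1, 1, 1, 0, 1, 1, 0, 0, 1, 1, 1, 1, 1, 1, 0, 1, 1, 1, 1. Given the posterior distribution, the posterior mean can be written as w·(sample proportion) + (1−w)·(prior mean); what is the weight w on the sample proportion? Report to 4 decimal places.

The Beta prior is conjugate to a Binomial/Bernoulli likelihood; the update adds successes to α and failures to β.
Posterior mean = (α₀+k)/(α₀+β₀+n) = [n/(α₀+β₀+n)]·(k/n) + [(α₀+β₀)/(α₀+β₀+n)]·α₀/(α₀+β₀), so only n and the prior enter the weight.
The weight on the data is w = n/(α₀+β₀+n) = 39/(1.9+8.0+39) = 39/48.9 = 0.7975.

0.7975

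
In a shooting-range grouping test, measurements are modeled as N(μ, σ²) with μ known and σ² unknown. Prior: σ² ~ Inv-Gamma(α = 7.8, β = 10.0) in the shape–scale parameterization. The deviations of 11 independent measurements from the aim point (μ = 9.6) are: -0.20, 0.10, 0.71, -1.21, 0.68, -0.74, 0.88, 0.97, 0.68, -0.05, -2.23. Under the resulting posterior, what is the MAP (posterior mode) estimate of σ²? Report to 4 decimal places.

1.0553

With known mean μ and an Inverse-Gamma(α, β) prior on σ², the Normal likelihood is conjugate: posterior is Inv-Gamma(α + n/2, β + Σ(xᵢ−μ)²/2).
Σ(xᵢ−μ)² = (-0.20)² + (0.10)² + (0.71)² + (-1.21)² + (0.68)² + (-0.74)² + (0.88)² + (0.97)² + (0.68)² + (-0.05)² + (-2.23)² = 10.1813.
Posterior: Inv-Gamma(7.8 + 11/2, 10.0 + 10.1813/2) = Inv-Gamma(13.30, 15.09065).
Mode = β/(α+1) = 15.09065/14.30 = 1.0553.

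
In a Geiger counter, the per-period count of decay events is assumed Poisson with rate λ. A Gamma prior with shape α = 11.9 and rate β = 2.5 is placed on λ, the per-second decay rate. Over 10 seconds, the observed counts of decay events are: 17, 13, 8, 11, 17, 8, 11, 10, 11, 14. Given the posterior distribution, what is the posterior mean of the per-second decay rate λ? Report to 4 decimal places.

10.5520

With a Gamma(shape α, rate β) prior, the Poisson likelihood is conjugate: the posterior is Gamma(α + ΣXᵢ, β + n).
Sum of counts S = 120 over n = 10 seconds.
Posterior: Gamma(α+S, β+n) = Gamma(11.9+120, 2.5+10) = Gamma(131.9, 12.5).
Posterior mean = α/β = 131.9/12.5 = 10.5520.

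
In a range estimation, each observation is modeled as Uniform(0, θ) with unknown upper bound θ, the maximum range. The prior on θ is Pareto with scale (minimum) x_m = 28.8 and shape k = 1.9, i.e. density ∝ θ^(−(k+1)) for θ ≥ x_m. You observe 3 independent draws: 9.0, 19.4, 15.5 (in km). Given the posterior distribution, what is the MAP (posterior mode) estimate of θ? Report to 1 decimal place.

A Pareto(scale x_m, shape k) prior on the upper bound θ of Uniform(0, θ) is conjugate: posterior is Pareto(max(x_m, max xᵢ), k + n).
Sample maximum = 19.4; prior scale x_m = 28.8 → posterior scale = max = 28.8.
Posterior shape = 1.9 + 3 = 4.9.
The Pareto density is decreasing on [x_m, ∞), so the mode is x_m = 28.8.

28.8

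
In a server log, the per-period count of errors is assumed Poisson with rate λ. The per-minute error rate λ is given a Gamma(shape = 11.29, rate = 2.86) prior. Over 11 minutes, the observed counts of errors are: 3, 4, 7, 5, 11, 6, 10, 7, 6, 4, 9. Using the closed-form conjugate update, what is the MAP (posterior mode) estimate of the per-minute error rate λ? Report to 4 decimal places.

5.9372

With a Gamma(shape α, rate β) prior, the Poisson likelihood is conjugate: the posterior is Gamma(α + ΣXᵢ, β + n).
Sum of counts S = 72 over n = 11 minutes.
Posterior: Gamma(α+S, β+n) = Gamma(11.29+72, 2.86+11) = Gamma(83.29, 13.86).
Mode of Gamma(α,β) for α≥1 is (α−1)/β = 82.29/13.86 = 5.9372.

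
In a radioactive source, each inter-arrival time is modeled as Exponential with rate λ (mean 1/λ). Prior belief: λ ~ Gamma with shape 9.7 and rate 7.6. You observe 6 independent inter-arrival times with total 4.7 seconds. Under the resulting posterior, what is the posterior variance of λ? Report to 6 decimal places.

0.103774

With a Gamma(shape α, rate β) prior on the exponential rate λ, the posterior after n observations with total T = Σxᵢ is Gamma(α+n, β+T).
Posterior: Gamma(9.7+6, 7.6+4.7) = Gamma(15.7, 12.3).
Var = α/β² = 0.103774.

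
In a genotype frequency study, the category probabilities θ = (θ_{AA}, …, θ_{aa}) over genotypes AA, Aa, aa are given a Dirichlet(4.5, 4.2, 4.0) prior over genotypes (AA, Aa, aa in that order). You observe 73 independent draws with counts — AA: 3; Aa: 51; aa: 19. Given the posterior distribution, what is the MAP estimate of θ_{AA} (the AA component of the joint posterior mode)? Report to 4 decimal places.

The Dirichlet prior is conjugate to the Multinomial likelihood: each posterior αⱼ = prior αⱼ + observed count nⱼ.
Posterior concentration: (7.5, 55.2, 23.0), total = 85.7.
Joint mode component: (α_{AA}−1)/(Σα−K) = 6.5/82.7 = 0.0786.

0.0786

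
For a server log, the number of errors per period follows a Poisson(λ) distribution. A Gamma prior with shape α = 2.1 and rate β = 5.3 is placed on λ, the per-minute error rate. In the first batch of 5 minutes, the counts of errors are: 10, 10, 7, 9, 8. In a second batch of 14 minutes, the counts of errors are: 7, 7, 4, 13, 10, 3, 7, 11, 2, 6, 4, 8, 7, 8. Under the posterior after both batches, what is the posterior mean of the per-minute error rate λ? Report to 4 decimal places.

With a Gamma(shape α, rate β) prior, the Poisson likelihood is conjugate: the posterior is Gamma(α + ΣXᵢ, β + n).
Batch 1: sum of counts S = 44 over n = 5 minutes.
After batch 1: Gamma(α+S, β+n) = Gamma(2.1+44, 5.3+5) = Gamma(46.1, 10.3).
Batch 2: sum of counts S = 97 over n = 14 minutes.
After batch 2: Gamma(α+S, β+n) = Gamma(46.1+97, 10.3+14) = Gamma(143.1, 24.3).
Posterior mean = α/β = 143.1/24.3 = 5.8889.

5.8889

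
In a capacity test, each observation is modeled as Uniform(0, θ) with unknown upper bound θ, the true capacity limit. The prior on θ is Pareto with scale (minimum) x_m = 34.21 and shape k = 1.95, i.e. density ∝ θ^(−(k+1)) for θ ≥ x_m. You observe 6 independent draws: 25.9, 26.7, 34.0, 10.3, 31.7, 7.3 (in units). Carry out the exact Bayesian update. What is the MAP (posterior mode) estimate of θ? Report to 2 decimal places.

34.21

A Pareto(scale x_m, shape k) prior on the upper bound θ of Uniform(0, θ) is conjugate: posterior is Pareto(max(x_m, max xᵢ), k + n).
Sample maximum = 34.0; prior scale x_m = 34.21 → posterior scale = max = 34.21.
Posterior shape = 1.95 + 6 = 7.95.
The Pareto density is decreasing on [x_m, ∞), so the mode is x_m = 34.21.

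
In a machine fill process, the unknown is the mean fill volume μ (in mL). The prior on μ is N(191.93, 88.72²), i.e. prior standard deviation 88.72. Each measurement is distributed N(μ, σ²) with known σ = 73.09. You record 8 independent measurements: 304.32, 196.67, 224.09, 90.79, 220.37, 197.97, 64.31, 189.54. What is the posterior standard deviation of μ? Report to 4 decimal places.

For Normal data with known variance σ², a Normal(μ₀, σ₀²) prior on μ is conjugate. Posterior precision = 1/σ₀² + n/σ²; posterior mean is the precision-weighted average of μ₀ and x̄.
σ₀² = 88.72² = 7871.2384, σ² = 73.09² = 5342.1481; σ² + n·σ₀² = 5342.1481 + 8·7871.2384 = 68312.0553.
Posterior precision = 1/σ₀² + n/σ² = 1/7871.2384 + 8/5342.1481 = (σ² + n·σ₀²)/(σ₀²σ²) = 68312.0553/(7871.2384·5342.1481); posterior variance σₙ² = σ₀²σ²/(σ² + n·σ₀²) = 7871.2384·5342.1481/68312.0553 = 615.547594.
Posterior SD = √σₙ² = √(7871.2384·5342.1481/68312.0553) = 24.8102.

24.8102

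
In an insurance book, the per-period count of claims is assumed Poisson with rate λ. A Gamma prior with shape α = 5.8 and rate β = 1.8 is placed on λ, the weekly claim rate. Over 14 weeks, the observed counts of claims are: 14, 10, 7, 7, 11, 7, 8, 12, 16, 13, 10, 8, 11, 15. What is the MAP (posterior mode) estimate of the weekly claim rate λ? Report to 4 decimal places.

With a Gamma(shape α, rate β) prior, the Poisson likelihood is conjugate: the posterior is Gamma(α + ΣXᵢ, β + n).
Sum of counts S = 149 over n = 14 weeks.
Posterior: Gamma(α+S, β+n) = Gamma(5.8+149, 1.8+14) = Gamma(154.8, 15.8).
Mode of Gamma(α,β) for α≥1 is (α−1)/β = 153.8/15.8 = 9.7342.

9.7342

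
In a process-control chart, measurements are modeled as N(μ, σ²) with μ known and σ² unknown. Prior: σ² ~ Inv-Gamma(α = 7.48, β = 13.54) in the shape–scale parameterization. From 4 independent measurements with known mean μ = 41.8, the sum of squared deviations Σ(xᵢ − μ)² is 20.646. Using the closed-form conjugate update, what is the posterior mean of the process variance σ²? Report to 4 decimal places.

With known mean μ and an Inverse-Gamma(α, β) prior on σ², the Normal likelihood is conjugate: posterior is Inv-Gamma(α + n/2, β + Σ(xᵢ−μ)²/2).
Posterior: Inv-Gamma(7.48 + 4/2, 13.54 + 20.646/2) = Inv-Gamma(9.48, 23.8630).
E[σ²|data] = β/(α−1) = 23.8630/8.48 = 2.8140.

2.8140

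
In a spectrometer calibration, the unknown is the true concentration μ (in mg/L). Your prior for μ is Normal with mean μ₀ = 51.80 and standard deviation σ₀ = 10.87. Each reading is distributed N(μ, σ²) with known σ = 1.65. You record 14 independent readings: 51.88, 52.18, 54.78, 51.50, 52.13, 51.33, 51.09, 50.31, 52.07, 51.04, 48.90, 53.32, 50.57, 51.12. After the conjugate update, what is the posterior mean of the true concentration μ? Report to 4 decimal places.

For Normal data with known variance σ², a Normal(μ₀, σ₀²) prior on μ is conjugate. Posterior precision = 1/σ₀² + n/σ²; posterior mean is the precision-weighted average of μ₀ and x̄.
Σxᵢ = 51.88 + 52.18 + 54.78 + 51.50 + 52.13 + 51.33 + 51.09 + 50.31 + 52.07 + 51.04 + 48.90 + 53.32 + 50.57 + 51.12 = 722.22, so n·x̄ = 722.22.
σ₀² = 10.87² = 118.1569, σ² = 1.65² = 2.7225; σ² + n·σ₀² = 2.7225 + 14·118.1569 = 1656.9191.
Posterior mean = (μ₀/σ₀² + n·x̄/σ²)/(1/σ₀² + n/σ²) = (σ²·μ₀ + σ₀²·n·x̄)/(σ² + n·σ₀²) = (2.7225·51.80 + 118.1569·722.22)/1656.9191 = 85476.301818/1656.9191 = 51.5875.

51.5875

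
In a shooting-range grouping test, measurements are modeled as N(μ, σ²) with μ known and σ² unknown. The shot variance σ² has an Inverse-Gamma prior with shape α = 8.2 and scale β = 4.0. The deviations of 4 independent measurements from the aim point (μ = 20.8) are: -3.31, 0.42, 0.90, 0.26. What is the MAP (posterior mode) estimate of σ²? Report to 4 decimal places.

0.8933

With known mean μ and an Inverse-Gamma(α, β) prior on σ², the Normal likelihood is conjugate: posterior is Inv-Gamma(α + n/2, β + Σ(xᵢ−μ)²/2).
Σ(xᵢ−μ)² = (-3.31)² + (0.42)² + (0.90)² + (0.26)² = 12.0101.
Posterior: Inv-Gamma(8.2 + 4/2, 4.0 + 12.0101/2) = Inv-Gamma(10.20, 10.00505).
Mode = β/(α+1) = 10.00505/11.20 = 0.8933.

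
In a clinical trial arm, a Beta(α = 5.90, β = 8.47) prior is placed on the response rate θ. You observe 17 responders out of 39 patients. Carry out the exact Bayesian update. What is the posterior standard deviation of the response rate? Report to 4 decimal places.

The Beta prior is conjugate to a Binomial/Bernoulli likelihood; the update adds successes to α and failures to β.
Posterior: Beta(α+k, β+n−k) = Beta(5.90+17, 8.47+22) = Beta(22.90, 30.47).
Var = αβ/((α+β)²(α+β+1)) = 22.90·30.47/(53.37²·54.37) = 0.00450562; SD = √0.00450562 = 0.0671.

0.0671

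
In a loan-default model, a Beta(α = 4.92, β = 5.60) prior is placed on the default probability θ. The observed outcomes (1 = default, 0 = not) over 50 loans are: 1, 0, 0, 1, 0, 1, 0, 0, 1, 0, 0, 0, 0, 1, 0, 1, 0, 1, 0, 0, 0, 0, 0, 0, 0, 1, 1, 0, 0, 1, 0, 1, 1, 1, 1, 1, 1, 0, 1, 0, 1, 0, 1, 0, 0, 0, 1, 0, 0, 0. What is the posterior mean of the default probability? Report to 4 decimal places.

0.4118

The Beta prior is conjugate to a Binomial/Bernoulli likelihood; the update adds successes to α and failures to β.
Posterior: Beta(α+k, β+n−k) = Beta(4.92+20, 5.60+30) = Beta(24.92, 35.60).
Posterior mean = α/(α+β) = 24.92/60.52 = 0.4118.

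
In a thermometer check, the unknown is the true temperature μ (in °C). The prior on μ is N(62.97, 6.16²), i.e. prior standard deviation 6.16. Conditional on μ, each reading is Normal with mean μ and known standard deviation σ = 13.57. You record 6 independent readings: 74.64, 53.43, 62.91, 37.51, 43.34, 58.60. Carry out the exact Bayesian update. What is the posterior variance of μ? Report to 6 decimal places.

For Normal data with known variance σ², a Normal(μ₀, σ₀²) prior on μ is conjugate. Posterior precision = 1/σ₀² + n/σ²; posterior mean is the precision-weighted average of μ₀ and x̄.
σ₀² = 6.16² = 37.9456, σ² = 13.57² = 184.1449; σ² + n·σ₀² = 184.1449 + 6·37.9456 = 411.8185.
Posterior precision = 1/σ₀² + n/σ² = 1/37.9456 + 6/184.1449 = (σ² + n·σ₀²)/(σ₀²σ²) = 411.8185/(37.9456·184.1449); posterior variance σₙ² = σ₀²σ²/(σ² + n·σ₀²) = 37.9456·184.1449/411.8185 = 16.967399.

16.967399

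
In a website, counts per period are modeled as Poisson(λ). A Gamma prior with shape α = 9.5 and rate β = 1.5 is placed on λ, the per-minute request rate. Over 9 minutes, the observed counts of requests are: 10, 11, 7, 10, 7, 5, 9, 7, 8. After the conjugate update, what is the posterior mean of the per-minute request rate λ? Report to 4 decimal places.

With a Gamma(shape α, rate β) prior, the Poisson likelihood is conjugate: the posterior is Gamma(α + ΣXᵢ, β + n).
Sum of counts S = 74 over n = 9 minutes.
Posterior: Gamma(α+S, β+n) = Gamma(9.5+74, 1.5+9) = Gamma(83.5, 10.5).
Posterior mean = α/β = 83.5/10.5 = 7.9524.

7.9524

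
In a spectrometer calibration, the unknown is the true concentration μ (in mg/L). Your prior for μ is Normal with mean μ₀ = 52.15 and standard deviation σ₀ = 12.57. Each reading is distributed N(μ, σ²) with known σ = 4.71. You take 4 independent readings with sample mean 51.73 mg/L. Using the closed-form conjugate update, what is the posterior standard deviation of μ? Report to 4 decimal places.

For Normal data with known variance σ², a Normal(μ₀, σ₀²) prior on μ is conjugate. Posterior precision = 1/σ₀² + n/σ²; posterior mean is the precision-weighted average of μ₀ and x̄.
σ₀² = 12.57² = 158.0049, σ² = 4.71² = 22.1841; σ² + n·σ₀² = 22.1841 + 4·158.0049 = 654.2037.
Posterior precision = 1/σ₀² + n/σ² = 1/158.0049 + 4/22.1841 = (σ² + n·σ₀²)/(σ₀²σ²) = 654.2037/(158.0049·22.1841); posterior variance σₙ² = σ₀²σ²/(σ² + n·σ₀²) = 158.0049·22.1841/654.2037 = 5.357959.
Posterior SD = √σₙ² = √(158.0049·22.1841/654.2037) = 2.3147.

2.3147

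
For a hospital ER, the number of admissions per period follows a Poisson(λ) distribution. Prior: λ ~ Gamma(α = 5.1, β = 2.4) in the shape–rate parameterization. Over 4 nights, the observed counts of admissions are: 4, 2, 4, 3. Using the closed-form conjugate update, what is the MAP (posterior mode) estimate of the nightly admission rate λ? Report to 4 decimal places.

2.6719

With a Gamma(shape α, rate β) prior, the Poisson likelihood is conjugate: the posterior is Gamma(α + ΣXᵢ, β + n).
Sum of counts S = 13 over n = 4 nights.
Posterior: Gamma(α+S, β+n) = Gamma(5.1+13, 2.4+4) = Gamma(18.1, 6.4).
Mode of Gamma(α,β) for α≥1 is (α−1)/β = 17.1/6.4 = 2.6719.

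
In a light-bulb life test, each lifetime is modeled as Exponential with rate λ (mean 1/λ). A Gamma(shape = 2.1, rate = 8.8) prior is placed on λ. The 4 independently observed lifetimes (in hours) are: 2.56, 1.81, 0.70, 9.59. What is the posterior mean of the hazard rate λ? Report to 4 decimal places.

With a Gamma(shape α, rate β) prior on the exponential rate λ, the posterior after n observations with total T = Σxᵢ is Gamma(α+n, β+T).
Sum of observations T = 14.66 hours; n = 4.
Posterior: Gamma(2.1+4, 8.8+14.66) = Gamma(6.1, 23.46).
Posterior mean of λ = α/β = 6.1/23.46 = 0.2600.

0.2600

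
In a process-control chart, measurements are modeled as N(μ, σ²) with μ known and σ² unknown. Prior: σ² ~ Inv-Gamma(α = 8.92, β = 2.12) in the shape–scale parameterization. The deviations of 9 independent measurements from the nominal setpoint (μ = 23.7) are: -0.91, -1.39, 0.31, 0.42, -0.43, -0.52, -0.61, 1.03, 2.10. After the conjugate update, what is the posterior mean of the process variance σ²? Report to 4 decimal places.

With known mean μ and an Inverse-Gamma(α, β) prior on σ², the Normal likelihood is conjugate: posterior is Inv-Gamma(α + n/2, β + Σ(xᵢ−μ)²/2).
Σ(xᵢ−μ)² = (-0.91)² + (-1.39)² + (0.31)² + (0.42)² + (-0.43)² + (-0.52)² + (-0.61)² + (1.03)² + (2.10)² = 9.3310.
Posterior: Inv-Gamma(8.92 + 9/2, 2.12 + 9.3310/2) = Inv-Gamma(13.42, 6.78550).
E[σ²|data] = β/(α−1) = 6.78550/12.42 = 0.5463.

0.5463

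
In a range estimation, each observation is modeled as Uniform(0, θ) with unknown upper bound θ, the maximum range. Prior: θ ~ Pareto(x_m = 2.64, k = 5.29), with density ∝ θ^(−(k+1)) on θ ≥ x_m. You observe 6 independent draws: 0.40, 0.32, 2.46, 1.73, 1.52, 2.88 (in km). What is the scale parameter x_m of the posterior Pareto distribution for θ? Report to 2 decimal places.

2.88

A Pareto(scale x_m, shape k) prior on the upper bound θ of Uniform(0, θ) is conjugate: posterior is Pareto(max(x_m, max xᵢ), k + n).
Sample maximum = 2.88; prior scale x_m = 2.64 → posterior scale = max = 2.88.
Posterior shape = 5.29 + 6 = 11.29.
Posterior scale x_m = 2.88.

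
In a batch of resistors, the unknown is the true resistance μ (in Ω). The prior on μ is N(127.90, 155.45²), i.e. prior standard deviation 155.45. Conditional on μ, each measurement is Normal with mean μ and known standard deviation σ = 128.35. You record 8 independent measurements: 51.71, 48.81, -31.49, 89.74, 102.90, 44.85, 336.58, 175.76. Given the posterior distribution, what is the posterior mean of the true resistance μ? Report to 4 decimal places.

104.3632

For Normal data with known variance σ², a Normal(μ₀, σ₀²) prior on μ is conjugate. Posterior precision = 1/σ₀² + n/σ²; posterior mean is the precision-weighted average of μ₀ and x̄.
Σxᵢ = 51.71 + 48.81 + (-31.49) + 89.74 + 102.90 + 44.85 + 336.58 + 175.76 = 818.86, so n·x̄ = 818.86.
σ₀² = 155.45² = 24164.7025, σ² = 128.35² = 16473.7225; σ² + n·σ₀² = 16473.7225 + 8·24164.7025 = 209791.3425.
Posterior mean = (μ₀/σ₀² + n·x̄/σ²)/(1/σ₀² + n/σ²) = (σ²·μ₀ + σ₀²·n·x̄)/(σ² + n·σ₀²) = (16473.7225·127.90 + 24164.7025·818.86)/209791.3425 = 21894497.3969/209791.3425 = 104.3632.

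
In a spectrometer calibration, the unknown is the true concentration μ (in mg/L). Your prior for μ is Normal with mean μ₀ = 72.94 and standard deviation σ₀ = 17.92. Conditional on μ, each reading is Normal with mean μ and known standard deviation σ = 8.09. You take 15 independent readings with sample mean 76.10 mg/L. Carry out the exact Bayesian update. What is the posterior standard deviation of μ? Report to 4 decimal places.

2.0748

For Normal data with known variance σ², a Normal(μ₀, σ₀²) prior on μ is conjugate. Posterior precision = 1/σ₀² + n/σ²; posterior mean is the precision-weighted average of μ₀ and x̄.
σ₀² = 17.92² = 321.1264, σ² = 8.09² = 65.4481; σ² + n·σ₀² = 65.4481 + 15·321.1264 = 4882.3441.
Posterior precision = 1/σ₀² + n/σ² = 1/321.1264 + 15/65.4481 = (σ² + n·σ₀²)/(σ₀²σ²) = 4882.3441/(321.1264·65.4481); posterior variance σₙ² = σ₀²σ²/(σ² + n·σ₀²) = 321.1264·65.4481/4882.3441 = 4.304718.
Posterior SD = √σₙ² = √(321.1264·65.4481/4882.3441) = 2.0748.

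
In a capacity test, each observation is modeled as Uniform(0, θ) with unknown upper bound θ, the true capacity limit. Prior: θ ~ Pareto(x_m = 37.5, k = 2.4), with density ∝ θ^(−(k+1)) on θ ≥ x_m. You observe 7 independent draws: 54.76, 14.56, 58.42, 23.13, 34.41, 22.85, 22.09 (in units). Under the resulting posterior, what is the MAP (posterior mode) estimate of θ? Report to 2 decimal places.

58.42

A Pareto(scale x_m, shape k) prior on the upper bound θ of Uniform(0, θ) is conjugate: posterior is Pareto(max(x_m, max xᵢ), k + n).
Sample maximum = 58.42; prior scale x_m = 37.5 → posterior scale = max = 58.42.
Posterior shape = 2.4 + 7 = 9.4.
The Pareto density is decreasing on [x_m, ∞), so the mode is x_m = 58.42.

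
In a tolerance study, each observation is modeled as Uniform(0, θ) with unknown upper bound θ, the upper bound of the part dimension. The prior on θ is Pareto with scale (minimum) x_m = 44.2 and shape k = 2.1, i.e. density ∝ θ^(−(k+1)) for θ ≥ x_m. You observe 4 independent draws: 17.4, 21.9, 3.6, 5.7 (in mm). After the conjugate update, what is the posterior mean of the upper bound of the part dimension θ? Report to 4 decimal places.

52.8667

A Pareto(scale x_m, shape k) prior on the upper bound θ of Uniform(0, θ) is conjugate: posterior is Pareto(max(x_m, max xᵢ), k + n).
Sample maximum = 21.9; prior scale x_m = 44.2 → posterior scale = max = 44.2.
Posterior shape = 2.1 + 4 = 6.1.
E[θ|data] = k·x_m/(k−1) = 6.1·44.2/5.1 = 52.8667.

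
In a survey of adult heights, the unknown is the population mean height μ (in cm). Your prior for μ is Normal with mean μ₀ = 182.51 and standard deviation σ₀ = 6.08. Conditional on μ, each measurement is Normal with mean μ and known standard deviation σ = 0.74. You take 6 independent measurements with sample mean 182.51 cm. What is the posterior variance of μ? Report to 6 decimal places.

0.091042

For Normal data with known variance σ², a Normal(μ₀, σ₀²) prior on μ is conjugate. Posterior precision = 1/σ₀² + n/σ²; posterior mean is the precision-weighted average of μ₀ and x̄.
σ₀² = 6.08² = 36.9664, σ² = 0.74² = 0.5476; σ² + n·σ₀² = 0.5476 + 6·36.9664 = 222.346.
Posterior precision = 1/σ₀² + n/σ² = 1/36.9664 + 6/0.5476 = (σ² + n·σ₀²)/(σ₀²σ²) = 222.346/(36.9664·0.5476); posterior variance σₙ² = σ₀²σ²/(σ² + n·σ₀²) = 36.9664·0.5476/222.346 = 0.091042.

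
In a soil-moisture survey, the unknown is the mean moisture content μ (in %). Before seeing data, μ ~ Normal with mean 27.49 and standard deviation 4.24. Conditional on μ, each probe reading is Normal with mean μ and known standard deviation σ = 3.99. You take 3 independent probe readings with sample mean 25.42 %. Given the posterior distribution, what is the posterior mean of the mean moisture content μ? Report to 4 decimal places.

For Normal data with known variance σ², a Normal(μ₀, σ₀²) prior on μ is conjugate. Posterior precision = 1/σ₀² + n/σ²; posterior mean is the precision-weighted average of μ₀ and x̄.
n·x̄ = 3·25.42 = 76.26.
σ₀² = 4.24² = 17.9776, σ² = 3.99² = 15.9201; σ² + n·σ₀² = 15.9201 + 3·17.9776 = 69.8529.
Posterior mean = (μ₀/σ₀² + n·x̄/σ²)/(1/σ₀² + n/σ²) = (σ²·μ₀ + σ₀²·n·x̄)/(σ² + n·σ₀²) = (15.9201·27.49 + 17.9776·76.26)/69.8529 = 1808.615325/69.8529 = 25.8918.

25.8918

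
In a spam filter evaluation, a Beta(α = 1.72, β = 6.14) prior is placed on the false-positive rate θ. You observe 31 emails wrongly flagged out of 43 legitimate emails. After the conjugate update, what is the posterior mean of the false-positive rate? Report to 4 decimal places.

0.6433

The Beta prior is conjugate to a Binomial/Bernoulli likelihood; the update adds successes to α and failures to β.
Posterior: Beta(α+k, β+n−k) = Beta(1.72+31, 6.14+12) = Beta(32.72, 18.14).
Posterior mean = α/(α+β) = 32.72/50.86 = 0.6433.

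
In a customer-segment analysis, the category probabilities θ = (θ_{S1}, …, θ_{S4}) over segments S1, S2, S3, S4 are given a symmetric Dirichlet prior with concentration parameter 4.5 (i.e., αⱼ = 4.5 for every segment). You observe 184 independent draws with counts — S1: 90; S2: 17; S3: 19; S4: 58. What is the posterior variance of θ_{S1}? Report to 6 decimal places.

0.001226

The Dirichlet prior is conjugate to the Multinomial likelihood: each posterior αⱼ = prior αⱼ + observed count nⱼ.
Posterior concentration: (94.5, 21.5, 23.5, 62.5), total = 202.0.
Var[θ_j] = α_j(Σα−α_j)/((Σα)²(Σα+1)) = 94.5·107.5/(202.0²·203.0) = 0.001226.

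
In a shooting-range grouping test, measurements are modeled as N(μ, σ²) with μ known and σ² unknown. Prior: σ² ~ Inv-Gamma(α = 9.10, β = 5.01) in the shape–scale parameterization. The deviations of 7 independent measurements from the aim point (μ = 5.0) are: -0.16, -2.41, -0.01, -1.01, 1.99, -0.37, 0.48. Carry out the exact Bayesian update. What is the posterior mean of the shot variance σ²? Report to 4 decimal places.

0.9138

With known mean μ and an Inverse-Gamma(α, β) prior on σ², the Normal likelihood is conjugate: posterior is Inv-Gamma(α + n/2, β + Σ(xᵢ−μ)²/2).
Σ(xᵢ−μ)² = (-0.16)² + (-2.41)² + (-0.01)² + (-1.01)² + (1.99)² + (-0.37)² + (0.48)² = 11.1813.
Posterior: Inv-Gamma(9.10 + 7/2, 5.01 + 11.1813/2) = Inv-Gamma(12.60, 10.60065).
E[σ²|data] = β/(α−1) = 10.60065/11.60 = 0.9138.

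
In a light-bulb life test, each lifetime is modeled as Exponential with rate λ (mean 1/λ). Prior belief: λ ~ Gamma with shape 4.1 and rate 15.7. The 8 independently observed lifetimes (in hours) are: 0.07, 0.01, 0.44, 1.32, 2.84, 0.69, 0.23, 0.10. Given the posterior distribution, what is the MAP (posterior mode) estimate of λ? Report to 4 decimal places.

0.5187

With a Gamma(shape α, rate β) prior on the exponential rate λ, the posterior after n observations with total T = Σxᵢ is Gamma(α+n, β+T).
Sum of observations T = 5.70 hours; n = 8.
Posterior: Gamma(4.1+8, 15.7+5.70) = Gamma(12.1, 21.40).
Mode = (α−1)/β = 0.5187.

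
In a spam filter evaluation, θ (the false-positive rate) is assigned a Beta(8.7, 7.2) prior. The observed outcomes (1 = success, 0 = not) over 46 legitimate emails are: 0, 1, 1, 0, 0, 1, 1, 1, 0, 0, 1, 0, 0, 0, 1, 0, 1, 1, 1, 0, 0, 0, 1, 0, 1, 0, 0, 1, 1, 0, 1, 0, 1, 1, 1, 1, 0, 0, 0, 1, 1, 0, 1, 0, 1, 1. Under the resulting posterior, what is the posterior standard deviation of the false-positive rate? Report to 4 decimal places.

The Beta prior is conjugate to a Binomial/Bernoulli likelihood; the update adds successes to α and failures to β.
Posterior: Beta(α+k, β+n−k) = Beta(8.7+24, 7.2+22) = Beta(32.7, 29.2).
Var = αβ/((α+β)²(α+β+1)) = 32.7·29.2/(61.9²·62.9) = 0.00396186; SD = √0.00396186 = 0.0629.

0.0629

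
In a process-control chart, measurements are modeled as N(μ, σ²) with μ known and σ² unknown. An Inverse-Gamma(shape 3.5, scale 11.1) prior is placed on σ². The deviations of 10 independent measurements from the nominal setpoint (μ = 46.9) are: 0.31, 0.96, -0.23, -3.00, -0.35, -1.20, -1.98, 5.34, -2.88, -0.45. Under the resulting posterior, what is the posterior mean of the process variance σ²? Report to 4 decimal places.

4.9844

With known mean μ and an Inverse-Gamma(α, β) prior on σ², the Normal likelihood is conjugate: posterior is Inv-Gamma(α + n/2, β + Σ(xᵢ−μ)²/2).
Σ(xᵢ−μ)² = (0.31)² + (0.96)² + (-0.23)² + (-3.00)² + (-0.35)² + (-1.20)² + (-1.98)² + (5.34)² + (-2.88)² + (-0.45)² = 52.5660.
Posterior: Inv-Gamma(3.5 + 10/2, 11.1 + 52.5660/2) = Inv-Gamma(8.50, 37.38300).
E[σ²|data] = β/(α−1) = 37.38300/7.50 = 4.9844.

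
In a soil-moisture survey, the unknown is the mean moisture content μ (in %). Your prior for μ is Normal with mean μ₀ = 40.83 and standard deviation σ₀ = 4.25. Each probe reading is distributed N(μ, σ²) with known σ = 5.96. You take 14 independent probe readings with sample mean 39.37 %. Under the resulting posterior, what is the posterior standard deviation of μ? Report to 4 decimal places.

1.4916

For Normal data with known variance σ², a Normal(μ₀, σ₀²) prior on μ is conjugate. Posterior precision = 1/σ₀² + n/σ²; posterior mean is the precision-weighted average of μ₀ and x̄.
σ₀² = 4.25² = 18.0625, σ² = 5.96² = 35.5216; σ² + n·σ₀² = 35.5216 + 14·18.0625 = 288.3966.
Posterior precision = 1/σ₀² + n/σ² = 1/18.0625 + 14/35.5216 = (σ² + n·σ₀²)/(σ₀²σ²) = 288.3966/(18.0625·35.5216); posterior variance σₙ² = σ₀²σ²/(σ² + n·σ₀²) = 18.0625·35.5216/288.3966 = 2.224745.
Posterior SD = √σₙ² = √(18.0625·35.5216/288.3966) = 1.4916.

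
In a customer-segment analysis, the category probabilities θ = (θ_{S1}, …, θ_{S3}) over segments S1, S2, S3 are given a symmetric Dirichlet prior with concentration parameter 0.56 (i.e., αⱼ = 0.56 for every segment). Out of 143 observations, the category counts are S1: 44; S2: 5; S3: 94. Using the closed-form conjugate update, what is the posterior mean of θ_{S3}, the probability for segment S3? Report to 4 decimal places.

The Dirichlet prior is conjugate to the Multinomial likelihood: each posterior αⱼ = prior αⱼ + observed count nⱼ.
Posterior concentration: (44.56, 5.56, 94.56), total = 144.68.
E[θ_{S3}|data] = α_{S3}/Σα = 94.56/144.68 = 0.6536.

0.6536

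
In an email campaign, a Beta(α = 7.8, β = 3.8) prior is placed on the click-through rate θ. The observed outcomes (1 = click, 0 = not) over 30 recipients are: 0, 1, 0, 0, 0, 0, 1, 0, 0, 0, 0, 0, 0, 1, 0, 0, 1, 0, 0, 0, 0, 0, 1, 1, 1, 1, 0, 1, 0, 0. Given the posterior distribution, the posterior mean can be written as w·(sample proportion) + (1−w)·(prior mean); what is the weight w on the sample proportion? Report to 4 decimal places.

0.7212

The Beta prior is conjugate to a Binomial/Bernoulli likelihood; the update adds successes to α and failures to β.
Posterior mean = (α₀+k)/(α₀+β₀+n) = [n/(α₀+β₀+n)]·(k/n) + [(α₀+β₀)/(α₀+β₀+n)]·α₀/(α₀+β₀), so only n and the prior enter the weight.
The weight on the data is w = n/(α₀+β₀+n) = 30/(7.8+3.8+30) = 30/41.6 = 0.7212.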